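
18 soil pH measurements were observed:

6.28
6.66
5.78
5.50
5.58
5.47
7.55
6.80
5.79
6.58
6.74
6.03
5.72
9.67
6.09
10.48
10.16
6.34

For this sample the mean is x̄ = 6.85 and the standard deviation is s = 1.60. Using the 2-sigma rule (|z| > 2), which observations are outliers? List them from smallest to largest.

Cutoffs at x̄ ± 2s: 6.85 ± 2·1.60 = [3.65, 10.05].
10.16: z = 2.07, |z| > 2 → outlier.
10.48: z = 2.27, |z| > 2 → outlier.
Every other value lies within [3.65, 10.05].

10.16, 10.48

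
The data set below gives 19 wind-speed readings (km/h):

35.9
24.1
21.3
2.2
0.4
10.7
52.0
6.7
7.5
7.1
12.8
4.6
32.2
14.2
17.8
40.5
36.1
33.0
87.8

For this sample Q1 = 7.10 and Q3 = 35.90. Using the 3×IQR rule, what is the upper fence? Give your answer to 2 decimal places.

122.30

IQR = Q3 − Q1 = 35.90 − 7.10 = 28.80.
Lower fence = Q1 − 3·IQR = 7.10 − 86.40 = -79.30.
Upper fence = Q3 + 3·IQR = 35.90 + 86.40 = 122.30.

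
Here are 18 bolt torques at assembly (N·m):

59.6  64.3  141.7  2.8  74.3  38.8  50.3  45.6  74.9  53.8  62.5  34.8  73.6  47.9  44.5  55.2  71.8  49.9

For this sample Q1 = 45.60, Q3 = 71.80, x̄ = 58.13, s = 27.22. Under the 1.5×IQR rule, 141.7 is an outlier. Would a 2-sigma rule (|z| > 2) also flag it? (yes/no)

z = (141.7 − 58.13) / 27.22 = 3.07.
|z| = 3.07 > 2.

yes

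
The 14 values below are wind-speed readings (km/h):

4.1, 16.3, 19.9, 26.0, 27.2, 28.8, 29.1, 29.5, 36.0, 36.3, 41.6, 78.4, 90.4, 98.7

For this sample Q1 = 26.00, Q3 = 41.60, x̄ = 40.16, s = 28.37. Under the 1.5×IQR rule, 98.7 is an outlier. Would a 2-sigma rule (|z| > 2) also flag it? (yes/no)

z = (98.7 − 40.16) / 28.37 = 2.06.
|z| = 2.06 > 2.

yes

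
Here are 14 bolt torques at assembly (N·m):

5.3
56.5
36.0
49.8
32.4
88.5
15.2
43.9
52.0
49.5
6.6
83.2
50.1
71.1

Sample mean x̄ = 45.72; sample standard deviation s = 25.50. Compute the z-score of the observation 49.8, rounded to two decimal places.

0.16

z = (49.8 − 45.72) / 25.50 = 0.16.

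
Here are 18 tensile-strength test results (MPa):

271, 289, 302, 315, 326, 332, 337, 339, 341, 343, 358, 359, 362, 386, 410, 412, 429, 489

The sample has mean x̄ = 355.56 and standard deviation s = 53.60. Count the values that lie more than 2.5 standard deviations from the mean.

0

Cutoffs: x̄ ± 2.5s = [221.56, 489.56].
Every value lies within the cutoffs.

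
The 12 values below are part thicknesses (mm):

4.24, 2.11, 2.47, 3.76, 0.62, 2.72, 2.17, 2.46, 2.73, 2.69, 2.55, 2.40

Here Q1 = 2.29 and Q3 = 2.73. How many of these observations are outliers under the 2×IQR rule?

IQR = 0.44; fences at 2.29 − 0.88 = 1.41 and 2.73 + 0.88 = 3.61.
Outside the cutoffs: 0.62, 3.76, 4.24.

3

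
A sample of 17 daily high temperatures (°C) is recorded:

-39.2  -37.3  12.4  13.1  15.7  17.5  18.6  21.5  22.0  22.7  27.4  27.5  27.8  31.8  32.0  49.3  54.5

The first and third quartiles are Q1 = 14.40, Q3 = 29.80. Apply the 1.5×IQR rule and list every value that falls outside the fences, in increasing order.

IQR = Q3 − Q1 = 29.80 − 14.40 = 15.40.
Lower fence = Q1 − 1.5·IQR = 14.40 − 23.10 = -8.70.
Upper fence = Q3 + 1.5·IQR = 29.80 + 23.10 = 52.90.
-39.2 < -8.70 → outlier.
-37.3 < -8.70 → outlier.
54.5 > 52.90 → outlier.
All remaining values lie within [-8.70, 52.90].

-39.2, -37.3, 54.5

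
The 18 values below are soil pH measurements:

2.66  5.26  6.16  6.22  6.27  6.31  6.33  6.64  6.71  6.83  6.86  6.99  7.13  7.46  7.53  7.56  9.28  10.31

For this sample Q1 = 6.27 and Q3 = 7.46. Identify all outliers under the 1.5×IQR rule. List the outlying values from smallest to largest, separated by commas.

2.66, 9.28, 10.31

IQR = Q3 − Q1 = 7.46 − 6.27 = 1.19.
Lower fence = Q1 − 1.5·IQR = 6.27 − 1.785 = 4.485.
Upper fence = Q3 + 1.5·IQR = 7.46 + 1.785 = 9.245.
2.66 < 4.485 → outlier.
9.28 > 9.245 → outlier.
10.31 > 9.245 → outlier.
All remaining values lie within [4.485, 9.245].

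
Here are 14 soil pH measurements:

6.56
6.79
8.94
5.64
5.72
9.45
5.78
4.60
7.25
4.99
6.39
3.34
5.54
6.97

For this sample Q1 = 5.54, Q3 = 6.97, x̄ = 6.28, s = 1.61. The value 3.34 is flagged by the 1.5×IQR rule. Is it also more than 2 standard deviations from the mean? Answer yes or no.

no

z = (3.34 − 6.28) / 1.61 = -1.83.
|z| = 1.83 ≤ 2.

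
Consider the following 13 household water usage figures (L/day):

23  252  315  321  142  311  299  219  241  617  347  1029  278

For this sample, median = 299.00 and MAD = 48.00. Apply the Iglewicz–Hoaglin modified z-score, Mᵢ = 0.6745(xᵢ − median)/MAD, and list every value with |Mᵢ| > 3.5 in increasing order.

|Mᵢ| > 3.5 ⇔ |xᵢ − 299.00| > 3.5·48.00/0.6745 = 249.07.
So outliers lie outside [49.93, 548.07].
23: M = -3.88 → outlier.
617: M = 4.47 → outlier.
1029: M = 10.26 → outlier.

23, 617, 1029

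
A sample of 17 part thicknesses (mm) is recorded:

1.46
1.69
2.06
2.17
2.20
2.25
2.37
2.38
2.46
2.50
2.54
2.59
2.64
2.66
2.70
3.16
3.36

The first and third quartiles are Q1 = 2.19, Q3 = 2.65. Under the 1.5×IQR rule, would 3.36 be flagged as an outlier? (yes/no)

IQR = Q3 − Q1 = 2.65 − 2.19 = 0.46.
Lower fence = Q1 − 1.5·IQR = 2.19 − 0.69 = 1.50.
Upper fence = Q3 + 1.5·IQR = 2.65 + 0.69 = 3.34.
3.36 lies above the upper fence.

yes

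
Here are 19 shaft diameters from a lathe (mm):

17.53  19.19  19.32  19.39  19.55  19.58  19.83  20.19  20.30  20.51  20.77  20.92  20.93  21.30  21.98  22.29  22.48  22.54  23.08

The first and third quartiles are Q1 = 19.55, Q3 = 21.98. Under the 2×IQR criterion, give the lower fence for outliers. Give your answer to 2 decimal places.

IQR = Q3 − Q1 = 21.98 − 19.55 = 2.43.
Lower fence = Q1 − 2·IQR = 19.55 − 4.86 = 14.69.
Upper fence = Q3 + 2·IQR = 21.98 + 4.86 = 26.84.

14.69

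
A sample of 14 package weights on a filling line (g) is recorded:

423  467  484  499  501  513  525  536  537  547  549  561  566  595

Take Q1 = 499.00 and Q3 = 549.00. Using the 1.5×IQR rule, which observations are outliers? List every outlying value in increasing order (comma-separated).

IQR = Q3 − Q1 = 549.00 − 499.00 = 50.00.
Lower fence = Q1 − 1.5·IQR = 499.00 − 75.00 = 424.00.
Upper fence = Q3 + 1.5·IQR = 549.00 + 75.00 = 624.00.
423 < 424.00 → outlier.
All remaining values lie within [424.00, 624.00].

423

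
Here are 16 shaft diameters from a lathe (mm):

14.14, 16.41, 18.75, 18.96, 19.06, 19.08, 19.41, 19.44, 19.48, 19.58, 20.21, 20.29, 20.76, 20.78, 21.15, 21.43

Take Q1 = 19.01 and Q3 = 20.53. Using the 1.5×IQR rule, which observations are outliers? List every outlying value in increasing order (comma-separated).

14.14, 16.41

IQR = Q3 − Q1 = 20.53 − 19.01 = 1.52.
Lower fence = Q1 − 1.5·IQR = 19.01 − 2.28 = 16.73.
Upper fence = Q3 + 1.5·IQR = 20.53 + 2.28 = 22.81.
14.14 < 16.73 → outlier.
16.41 < 16.73 → outlier.
All remaining values lie within [16.73, 22.81].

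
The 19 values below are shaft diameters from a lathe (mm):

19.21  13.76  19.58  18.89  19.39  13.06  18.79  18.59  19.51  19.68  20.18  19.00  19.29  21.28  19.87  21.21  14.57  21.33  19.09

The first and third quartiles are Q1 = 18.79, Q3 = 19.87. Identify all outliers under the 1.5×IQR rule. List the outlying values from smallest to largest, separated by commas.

IQR = Q3 − Q1 = 19.87 − 18.79 = 1.08.
Lower fence = Q1 − 1.5·IQR = 18.79 − 1.62 = 17.17.
Upper fence = Q3 + 1.5·IQR = 19.87 + 1.62 = 21.49.
13.06 < 17.17 → outlier.
13.76 < 17.17 → outlier.
14.57 < 17.17 → outlier.
All remaining values lie within [17.17, 21.49].

13.06, 13.76, 14.57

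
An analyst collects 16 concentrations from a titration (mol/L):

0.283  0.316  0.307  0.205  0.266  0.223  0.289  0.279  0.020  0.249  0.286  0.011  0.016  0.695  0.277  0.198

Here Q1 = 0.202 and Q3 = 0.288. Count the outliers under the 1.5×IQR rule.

IQR = 0.086; fences at 0.202 − 0.129 = 0.073 and 0.288 + 0.129 = 0.417.
Outside the cutoffs: 0.011, 0.016, 0.020, 0.695.

4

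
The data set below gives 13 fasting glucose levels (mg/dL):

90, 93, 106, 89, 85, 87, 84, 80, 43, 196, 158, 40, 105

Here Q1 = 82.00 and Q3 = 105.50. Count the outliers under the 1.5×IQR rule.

4

IQR = 23.50; fences at 82.00 − 35.25 = 46.75 and 105.50 + 35.25 = 140.75.
Outside the cutoffs: 40, 43, 158, 196.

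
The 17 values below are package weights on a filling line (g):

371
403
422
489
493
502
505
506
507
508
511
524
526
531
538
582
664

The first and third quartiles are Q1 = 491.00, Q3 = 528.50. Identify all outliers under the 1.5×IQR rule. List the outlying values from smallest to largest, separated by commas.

IQR = Q3 − Q1 = 528.50 − 491.00 = 37.50.
Lower fence = Q1 − 1.5·IQR = 491.00 − 56.25 = 434.75.
Upper fence = Q3 + 1.5·IQR = 528.50 + 56.25 = 584.75.
371 < 434.75 → outlier.
403 < 434.75 → outlier.
422 < 434.75 → outlier.
664 > 584.75 → outlier.
All remaining values lie within [434.75, 584.75].

371, 403, 422, 664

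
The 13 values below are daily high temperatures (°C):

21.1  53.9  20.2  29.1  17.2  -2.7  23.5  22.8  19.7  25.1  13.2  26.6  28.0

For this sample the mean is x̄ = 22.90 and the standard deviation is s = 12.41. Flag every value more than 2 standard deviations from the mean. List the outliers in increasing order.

-2.7, 53.9

Cutoffs at x̄ ± 2s: 22.90 ± 2·12.41 = [-1.92, 47.72].
-2.7: z = -2.06, |z| > 2 → outlier.
53.9: z = 2.50, |z| > 2 → outlier.
Every other value lies within [-1.92, 47.72].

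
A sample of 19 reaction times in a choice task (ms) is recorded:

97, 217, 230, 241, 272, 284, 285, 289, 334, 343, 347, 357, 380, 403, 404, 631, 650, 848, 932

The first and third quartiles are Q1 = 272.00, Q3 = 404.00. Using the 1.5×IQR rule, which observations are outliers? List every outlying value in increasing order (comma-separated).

IQR = Q3 − Q1 = 404.00 − 272.00 = 132.00.
Lower fence = Q1 − 1.5·IQR = 272.00 − 198.00 = 74.00.
Upper fence = Q3 + 1.5·IQR = 404.00 + 198.00 = 602.00.
631 > 602.00 → outlier.
650 > 602.00 → outlier.
848 > 602.00 → outlier.
932 > 602.00 → outlier.
All remaining values lie within [74.00, 602.00].

631, 650, 848, 932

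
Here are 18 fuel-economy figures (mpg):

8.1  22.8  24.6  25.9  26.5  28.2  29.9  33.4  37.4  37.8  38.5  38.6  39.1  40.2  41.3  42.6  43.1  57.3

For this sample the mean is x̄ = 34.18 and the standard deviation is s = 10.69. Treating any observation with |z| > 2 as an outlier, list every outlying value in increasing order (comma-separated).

Cutoffs at x̄ ± 2s: 34.18 ± 2·10.69 = [12.80, 55.56].
8.1: z = -2.44, |z| > 2 → outlier.
57.3: z = 2.16, |z| > 2 → outlier.
Every other value lies within [12.80, 55.56].

8.1, 57.3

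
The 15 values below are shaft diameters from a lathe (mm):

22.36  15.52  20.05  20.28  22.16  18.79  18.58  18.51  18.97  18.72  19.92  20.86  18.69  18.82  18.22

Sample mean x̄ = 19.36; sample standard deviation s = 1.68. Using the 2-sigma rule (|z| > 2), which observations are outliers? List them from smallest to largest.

15.52

Cutoffs at x̄ ± 2s: 19.36 ± 2·1.68 = [16.00, 22.72].
15.52: z = -2.29, |z| > 2 → outlier.
Every other value lies within [16.00, 22.72].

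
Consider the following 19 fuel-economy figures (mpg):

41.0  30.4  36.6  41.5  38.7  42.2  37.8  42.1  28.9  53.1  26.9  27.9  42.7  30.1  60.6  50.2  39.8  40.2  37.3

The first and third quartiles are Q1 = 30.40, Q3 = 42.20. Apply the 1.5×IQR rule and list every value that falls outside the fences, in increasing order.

IQR = Q3 − Q1 = 42.20 − 30.40 = 11.80.
Lower fence = Q1 − 1.5·IQR = 30.40 − 17.70 = 12.70.
Upper fence = Q3 + 1.5·IQR = 42.20 + 17.70 = 59.90.
60.6 > 59.90 → outlier.
All remaining values lie within [12.70, 59.90].

60.6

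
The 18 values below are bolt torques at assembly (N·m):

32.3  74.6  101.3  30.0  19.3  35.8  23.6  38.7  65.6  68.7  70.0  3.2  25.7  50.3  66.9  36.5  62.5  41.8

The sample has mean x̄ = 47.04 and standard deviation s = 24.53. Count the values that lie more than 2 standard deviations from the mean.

1

Cutoffs: x̄ ± 2s = [-2.02, 96.10].
Outside the cutoffs: 101.3.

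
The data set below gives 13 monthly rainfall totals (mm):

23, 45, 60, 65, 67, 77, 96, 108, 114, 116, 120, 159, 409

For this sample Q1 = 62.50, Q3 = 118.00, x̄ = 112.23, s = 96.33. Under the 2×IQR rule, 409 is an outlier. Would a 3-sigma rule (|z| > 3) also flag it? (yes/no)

z = (409 − 112.23) / 96.33 = 3.08.
|z| = 3.08 > 3.

yes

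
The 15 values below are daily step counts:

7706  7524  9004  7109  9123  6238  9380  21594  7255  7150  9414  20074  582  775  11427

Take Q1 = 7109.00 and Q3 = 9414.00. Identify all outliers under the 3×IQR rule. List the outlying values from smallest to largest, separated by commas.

20074, 21594

IQR = Q3 − Q1 = 9414.00 − 7109.00 = 2305.00.
Lower fence = Q1 − 3·IQR = 7109.00 − 6915.00 = 194.00.
Upper fence = Q3 + 3·IQR = 9414.00 + 6915.00 = 16329.00.
20074 > 16329.00 → outlier.
21594 > 16329.00 → outlier.
All remaining values lie within [194.00, 16329.00].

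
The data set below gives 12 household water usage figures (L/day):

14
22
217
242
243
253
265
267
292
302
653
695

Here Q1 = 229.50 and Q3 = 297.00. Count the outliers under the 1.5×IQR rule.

IQR = 67.50; fences at 229.50 − 101.25 = 128.25 and 297.00 + 101.25 = 398.25.
Outside the cutoffs: 14, 22, 653, 695.

4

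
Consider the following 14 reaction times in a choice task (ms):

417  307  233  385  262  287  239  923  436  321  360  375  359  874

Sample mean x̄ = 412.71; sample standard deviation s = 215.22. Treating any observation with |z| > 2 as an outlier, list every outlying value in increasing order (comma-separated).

874, 923

Cutoffs at x̄ ± 2s: 412.71 ± 2·215.22 = [-17.73, 843.15].
874: z = 2.14, |z| > 2 → outlier.
923: z = 2.37, |z| > 2 → outlier.
Every other value lies within [-17.73, 843.15].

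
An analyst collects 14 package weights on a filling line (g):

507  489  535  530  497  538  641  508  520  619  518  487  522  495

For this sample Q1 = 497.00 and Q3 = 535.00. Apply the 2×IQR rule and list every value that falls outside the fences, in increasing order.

619, 641

IQR = Q3 − Q1 = 535.00 − 497.00 = 38.00.
Lower fence = Q1 − 2·IQR = 497.00 − 76.00 = 421.00.
Upper fence = Q3 + 2·IQR = 535.00 + 76.00 = 611.00.
619 > 611.00 → outlier.
641 > 611.00 → outlier.
All remaining values lie within [421.00, 611.00].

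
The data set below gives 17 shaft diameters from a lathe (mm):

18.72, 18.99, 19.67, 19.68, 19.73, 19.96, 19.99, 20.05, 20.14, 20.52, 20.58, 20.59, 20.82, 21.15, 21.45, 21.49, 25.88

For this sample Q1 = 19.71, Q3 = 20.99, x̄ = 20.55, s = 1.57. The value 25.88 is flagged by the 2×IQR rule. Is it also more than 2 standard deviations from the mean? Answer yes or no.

z = (25.88 − 20.55) / 1.57 = 3.39.
|z| = 3.39 > 2.

yes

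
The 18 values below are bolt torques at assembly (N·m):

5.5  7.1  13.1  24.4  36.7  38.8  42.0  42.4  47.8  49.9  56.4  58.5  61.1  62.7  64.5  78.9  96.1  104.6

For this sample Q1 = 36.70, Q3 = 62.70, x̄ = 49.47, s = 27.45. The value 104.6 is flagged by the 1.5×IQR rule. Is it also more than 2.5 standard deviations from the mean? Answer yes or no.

z = (104.6 − 49.47) / 27.45 = 2.01.
|z| = 2.01 ≤ 2.5.

no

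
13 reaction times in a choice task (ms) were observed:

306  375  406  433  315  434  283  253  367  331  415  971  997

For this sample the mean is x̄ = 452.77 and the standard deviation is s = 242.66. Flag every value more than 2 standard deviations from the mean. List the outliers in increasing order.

Cutoffs at x̄ ± 2s: 452.77 ± 2·242.66 = [-32.55, 938.09].
971: z = 2.14, |z| > 2 → outlier.
997: z = 2.24, |z| > 2 → outlier.
Every other value lies within [-32.55, 938.09].

971, 997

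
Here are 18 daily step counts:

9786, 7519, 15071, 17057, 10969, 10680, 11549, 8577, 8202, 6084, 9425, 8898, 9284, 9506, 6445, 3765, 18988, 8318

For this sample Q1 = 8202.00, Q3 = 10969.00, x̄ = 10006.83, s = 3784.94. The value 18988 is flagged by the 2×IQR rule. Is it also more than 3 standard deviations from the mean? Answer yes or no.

no

z = (18988 − 10006.83) / 3784.94 = 2.37.
|z| = 2.37 ≤ 3.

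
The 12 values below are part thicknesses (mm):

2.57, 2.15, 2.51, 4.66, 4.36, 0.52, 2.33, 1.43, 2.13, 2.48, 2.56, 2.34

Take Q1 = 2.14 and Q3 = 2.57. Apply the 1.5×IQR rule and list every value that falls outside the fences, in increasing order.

IQR = Q3 − Q1 = 2.57 − 2.14 = 0.43.
Lower fence = Q1 − 1.5·IQR = 2.14 − 0.645 = 1.495.
Upper fence = Q3 + 1.5·IQR = 2.57 + 0.645 = 3.215.
0.52 < 1.495 → outlier.
1.43 < 1.495 → outlier.
4.36 > 3.215 → outlier.
4.66 > 3.215 → outlier.
All remaining values lie within [1.495, 3.215].

0.52, 1.43, 4.36, 4.66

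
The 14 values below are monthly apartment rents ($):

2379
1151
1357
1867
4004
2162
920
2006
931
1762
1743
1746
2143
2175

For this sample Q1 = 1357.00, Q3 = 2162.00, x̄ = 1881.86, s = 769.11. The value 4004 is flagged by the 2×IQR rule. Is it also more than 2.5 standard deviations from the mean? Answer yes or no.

z = (4004 − 1881.86) / 769.11 = 2.76.
|z| = 2.76 > 2.5.

yes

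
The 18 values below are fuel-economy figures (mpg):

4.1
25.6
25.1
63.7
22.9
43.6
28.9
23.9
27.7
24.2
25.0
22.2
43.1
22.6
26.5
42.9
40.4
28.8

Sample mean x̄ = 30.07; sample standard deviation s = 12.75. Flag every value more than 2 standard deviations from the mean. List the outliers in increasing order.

4.1, 63.7

Cutoffs at x̄ ± 2s: 30.07 ± 2·12.75 = [4.57, 55.57].
4.1: z = -2.04, |z| > 2 → outlier.
63.7: z = 2.64, |z| > 2 → outlier.
Every other value lies within [4.57, 55.57].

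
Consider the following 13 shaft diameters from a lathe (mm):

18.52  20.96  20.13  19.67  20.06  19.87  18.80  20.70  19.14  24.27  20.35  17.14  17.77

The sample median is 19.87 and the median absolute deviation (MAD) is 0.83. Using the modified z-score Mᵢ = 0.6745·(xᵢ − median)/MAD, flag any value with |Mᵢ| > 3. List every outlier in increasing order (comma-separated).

24.27

|Mᵢ| > 3 ⇔ |xᵢ − 19.87| > 3·0.83/0.6745 = 3.69.
So outliers lie outside [16.18, 23.56].
24.27: M = 3.58 → outlier.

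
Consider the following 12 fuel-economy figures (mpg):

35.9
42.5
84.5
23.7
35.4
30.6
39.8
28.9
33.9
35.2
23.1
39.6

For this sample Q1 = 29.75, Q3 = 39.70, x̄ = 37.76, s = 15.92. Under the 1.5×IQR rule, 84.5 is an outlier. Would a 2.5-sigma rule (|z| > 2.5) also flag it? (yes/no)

z = (84.5 − 37.76) / 15.92 = 2.94.
|z| = 2.94 > 2.5.

yes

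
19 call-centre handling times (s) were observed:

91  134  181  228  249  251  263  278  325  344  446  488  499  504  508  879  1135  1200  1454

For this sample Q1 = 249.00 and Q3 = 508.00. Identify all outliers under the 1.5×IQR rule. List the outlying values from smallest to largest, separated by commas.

1135, 1200, 1454

IQR = Q3 − Q1 = 508.00 − 249.00 = 259.00.
Lower fence = Q1 − 1.5·IQR = 249.00 − 388.50 = -139.50.
Upper fence = Q3 + 1.5·IQR = 508.00 + 388.50 = 896.50.
1135 > 896.50 → outlier.
1200 > 896.50 → outlier.
1454 > 896.50 → outlier.
All remaining values lie within [-139.50, 896.50].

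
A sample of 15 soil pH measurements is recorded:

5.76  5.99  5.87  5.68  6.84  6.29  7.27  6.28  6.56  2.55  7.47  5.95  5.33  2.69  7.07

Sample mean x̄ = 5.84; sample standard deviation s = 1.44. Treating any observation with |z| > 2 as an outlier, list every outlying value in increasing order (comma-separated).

Cutoffs at x̄ ± 2s: 5.84 ± 2·1.44 = [2.96, 8.72].
2.55: z = -2.28, |z| > 2 → outlier.
2.69: z = -2.19, |z| > 2 → outlier.
Every other value lies within [2.96, 8.72].

2.55, 2.69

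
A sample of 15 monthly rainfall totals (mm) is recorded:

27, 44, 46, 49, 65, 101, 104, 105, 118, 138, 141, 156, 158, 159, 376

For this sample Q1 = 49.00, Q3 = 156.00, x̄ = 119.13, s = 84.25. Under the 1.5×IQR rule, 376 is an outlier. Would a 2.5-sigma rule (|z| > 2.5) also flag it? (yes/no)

z = (376 − 119.13) / 84.25 = 3.05.
|z| = 3.05 > 2.5.

yes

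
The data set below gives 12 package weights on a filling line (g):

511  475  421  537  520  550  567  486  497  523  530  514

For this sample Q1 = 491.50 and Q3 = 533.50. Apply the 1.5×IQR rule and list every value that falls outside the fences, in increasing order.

IQR = Q3 − Q1 = 533.50 − 491.50 = 42.00.
Lower fence = Q1 − 1.5·IQR = 491.50 − 63.00 = 428.50.
Upper fence = Q3 + 1.5·IQR = 533.50 + 63.00 = 596.50.
421 < 428.50 → outlier.
All remaining values lie within [428.50, 596.50].

421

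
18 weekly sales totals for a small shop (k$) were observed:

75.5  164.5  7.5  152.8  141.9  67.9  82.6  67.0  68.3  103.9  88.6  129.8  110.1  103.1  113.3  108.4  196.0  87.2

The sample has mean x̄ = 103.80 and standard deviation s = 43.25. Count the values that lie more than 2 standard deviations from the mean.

2

Cutoffs: x̄ ± 2s = [17.30, 190.30].
Outside the cutoffs: 7.5, 196.0.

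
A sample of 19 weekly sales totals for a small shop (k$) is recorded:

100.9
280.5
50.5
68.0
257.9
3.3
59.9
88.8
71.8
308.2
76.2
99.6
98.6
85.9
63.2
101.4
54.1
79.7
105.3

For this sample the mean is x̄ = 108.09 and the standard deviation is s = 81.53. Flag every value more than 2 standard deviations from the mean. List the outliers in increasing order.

280.5, 308.2

Cutoffs at x̄ ± 2s: 108.09 ± 2·81.53 = [-54.97, 271.15].
280.5: z = 2.11, |z| > 2 → outlier.
308.2: z = 2.45, |z| > 2 → outlier.
Every other value lies within [-54.97, 271.15].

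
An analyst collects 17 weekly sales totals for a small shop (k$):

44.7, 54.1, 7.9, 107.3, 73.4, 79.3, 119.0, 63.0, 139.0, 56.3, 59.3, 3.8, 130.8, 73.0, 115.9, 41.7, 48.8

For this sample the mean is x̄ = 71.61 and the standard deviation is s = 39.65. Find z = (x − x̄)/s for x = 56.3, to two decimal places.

-0.39

z = (56.3 − 71.61) / 39.65 = -0.39.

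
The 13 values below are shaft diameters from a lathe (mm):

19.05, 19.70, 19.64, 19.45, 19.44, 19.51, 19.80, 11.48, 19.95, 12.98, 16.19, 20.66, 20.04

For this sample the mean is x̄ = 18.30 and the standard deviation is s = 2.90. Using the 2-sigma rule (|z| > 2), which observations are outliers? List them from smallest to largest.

11.48

Cutoffs at x̄ ± 2s: 18.30 ± 2·2.90 = [12.50, 24.10].
11.48: z = -2.35, |z| > 2 → outlier.
Every other value lies within [12.50, 24.10].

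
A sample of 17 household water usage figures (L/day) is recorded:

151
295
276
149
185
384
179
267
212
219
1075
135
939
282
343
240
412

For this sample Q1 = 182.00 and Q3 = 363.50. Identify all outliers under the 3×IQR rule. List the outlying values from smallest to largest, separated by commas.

939, 1075

IQR = Q3 − Q1 = 363.50 − 182.00 = 181.50.
Lower fence = Q1 − 3·IQR = 182.00 − 544.50 = -362.50.
Upper fence = Q3 + 3·IQR = 363.50 + 544.50 = 908.00.
939 > 908.00 → outlier.
1075 > 908.00 → outlier.
All remaining values lie within [-362.50, 908.00].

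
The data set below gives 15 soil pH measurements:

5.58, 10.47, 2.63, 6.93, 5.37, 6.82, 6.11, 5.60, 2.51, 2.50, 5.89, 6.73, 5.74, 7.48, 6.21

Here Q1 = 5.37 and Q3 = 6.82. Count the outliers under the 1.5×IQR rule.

4

IQR = 1.45; fences at 5.37 − 2.175 = 3.195 and 6.82 + 2.175 = 8.995.
Outside the cutoffs: 2.50, 2.51, 2.63, 10.47.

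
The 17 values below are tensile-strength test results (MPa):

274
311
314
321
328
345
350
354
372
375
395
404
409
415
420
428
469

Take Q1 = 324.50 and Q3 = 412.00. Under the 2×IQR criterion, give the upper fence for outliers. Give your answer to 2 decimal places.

587.00

IQR = Q3 − Q1 = 412.00 − 324.50 = 87.50.
Lower fence = Q1 − 2·IQR = 324.50 − 175.00 = 149.50.
Upper fence = Q3 + 2·IQR = 412.00 + 175.00 = 587.00.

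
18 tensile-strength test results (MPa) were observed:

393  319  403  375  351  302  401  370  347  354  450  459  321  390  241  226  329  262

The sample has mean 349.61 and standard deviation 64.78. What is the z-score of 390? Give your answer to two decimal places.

0.62

z = (390 − 349.61) / 64.78 = 0.62.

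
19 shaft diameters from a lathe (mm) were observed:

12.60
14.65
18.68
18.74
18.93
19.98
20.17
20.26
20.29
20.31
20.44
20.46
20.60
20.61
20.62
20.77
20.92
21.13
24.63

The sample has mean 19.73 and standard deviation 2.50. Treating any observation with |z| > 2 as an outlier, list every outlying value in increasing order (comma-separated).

12.60, 14.65

Cutoffs at x̄ ± 2s: 19.73 ± 2·2.50 = [14.73, 24.73].
12.60: z = -2.85, |z| > 2 → outlier.
14.65: z = -2.03, |z| > 2 → outlier.
Every other value lies within [14.73, 24.73].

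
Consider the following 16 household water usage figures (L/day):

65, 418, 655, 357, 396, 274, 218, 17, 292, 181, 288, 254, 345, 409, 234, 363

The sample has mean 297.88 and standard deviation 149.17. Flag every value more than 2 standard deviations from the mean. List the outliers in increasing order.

Cutoffs at x̄ ± 2s: 297.88 ± 2·149.17 = [-0.46, 596.22].
655: z = 2.39, |z| > 2 → outlier.
Every other value lies within [-0.46, 596.22].

655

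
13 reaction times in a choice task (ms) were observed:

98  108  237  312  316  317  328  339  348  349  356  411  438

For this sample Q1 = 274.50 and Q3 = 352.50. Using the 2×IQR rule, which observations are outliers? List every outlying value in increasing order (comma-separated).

98, 108

IQR = Q3 − Q1 = 352.50 − 274.50 = 78.00.
Lower fence = Q1 − 2·IQR = 274.50 − 156.00 = 118.50.
Upper fence = Q3 + 2·IQR = 352.50 + 156.00 = 508.50.
98 < 118.50 → outlier.
108 < 118.50 → outlier.
All remaining values lie within [118.50, 508.50].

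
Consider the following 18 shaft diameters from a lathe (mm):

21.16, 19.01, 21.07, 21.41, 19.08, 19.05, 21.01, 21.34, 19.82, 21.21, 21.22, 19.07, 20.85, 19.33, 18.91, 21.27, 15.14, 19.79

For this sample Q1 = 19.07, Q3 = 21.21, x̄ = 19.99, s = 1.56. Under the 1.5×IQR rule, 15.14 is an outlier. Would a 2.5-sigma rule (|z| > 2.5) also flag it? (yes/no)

yes

z = (15.14 − 19.99) / 1.56 = -3.11.
|z| = 3.11 > 2.5.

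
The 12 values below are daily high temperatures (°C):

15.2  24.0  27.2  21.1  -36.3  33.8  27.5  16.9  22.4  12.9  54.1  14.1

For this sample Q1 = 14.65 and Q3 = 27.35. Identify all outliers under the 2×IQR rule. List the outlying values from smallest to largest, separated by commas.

IQR = Q3 − Q1 = 27.35 − 14.65 = 12.70.
Lower fence = Q1 − 2·IQR = 14.65 − 25.40 = -10.75.
Upper fence = Q3 + 2·IQR = 27.35 + 25.40 = 52.75.
-36.3 < -10.75 → outlier.
54.1 > 52.75 → outlier.
All remaining values lie within [-10.75, 52.75].

-36.3, 54.1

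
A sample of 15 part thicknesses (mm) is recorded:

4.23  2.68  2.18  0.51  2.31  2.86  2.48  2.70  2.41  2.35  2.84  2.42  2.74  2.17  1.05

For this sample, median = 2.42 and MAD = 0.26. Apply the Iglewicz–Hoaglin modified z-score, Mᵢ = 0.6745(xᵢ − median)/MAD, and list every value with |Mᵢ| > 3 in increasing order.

0.51, 1.05, 4.23

|Mᵢ| > 3 ⇔ |xᵢ − 2.42| > 3·0.26/0.6745 = 1.16.
So outliers lie outside [1.26, 3.58].
0.51: M = -4.95 → outlier.
1.05: M = -3.55 → outlier.
4.23: M = 4.70 → outlier.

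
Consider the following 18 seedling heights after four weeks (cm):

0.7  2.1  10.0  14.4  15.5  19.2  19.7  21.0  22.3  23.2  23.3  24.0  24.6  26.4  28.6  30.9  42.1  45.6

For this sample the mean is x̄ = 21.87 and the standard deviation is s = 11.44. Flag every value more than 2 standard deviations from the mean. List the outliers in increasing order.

45.6

Cutoffs at x̄ ± 2s: 21.87 ± 2·11.44 = [-1.01, 44.75].
45.6: z = 2.07, |z| > 2 → outlier.
Every other value lies within [-1.01, 44.75].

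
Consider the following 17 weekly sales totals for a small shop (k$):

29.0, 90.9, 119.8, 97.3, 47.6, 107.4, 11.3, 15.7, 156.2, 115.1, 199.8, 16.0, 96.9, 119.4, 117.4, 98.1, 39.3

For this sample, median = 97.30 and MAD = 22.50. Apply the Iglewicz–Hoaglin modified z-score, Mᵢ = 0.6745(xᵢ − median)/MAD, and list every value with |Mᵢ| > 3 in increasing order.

199.8

|Mᵢ| > 3 ⇔ |xᵢ − 97.30| > 3·22.50/0.6745 = 100.07.
So outliers lie outside [-2.77, 197.37].
199.8: M = 3.07 → outlier.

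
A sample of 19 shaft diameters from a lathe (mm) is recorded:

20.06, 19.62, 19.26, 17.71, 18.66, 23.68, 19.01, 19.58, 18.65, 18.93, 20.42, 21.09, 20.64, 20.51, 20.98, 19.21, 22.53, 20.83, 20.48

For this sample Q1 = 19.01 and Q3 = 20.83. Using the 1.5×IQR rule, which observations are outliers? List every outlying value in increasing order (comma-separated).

23.68

IQR = Q3 − Q1 = 20.83 − 19.01 = 1.82.
Lower fence = Q1 − 1.5·IQR = 19.01 − 2.73 = 16.28.
Upper fence = Q3 + 1.5·IQR = 20.83 + 2.73 = 23.56.
23.68 > 23.56 → outlier.
All remaining values lie within [16.28, 23.56].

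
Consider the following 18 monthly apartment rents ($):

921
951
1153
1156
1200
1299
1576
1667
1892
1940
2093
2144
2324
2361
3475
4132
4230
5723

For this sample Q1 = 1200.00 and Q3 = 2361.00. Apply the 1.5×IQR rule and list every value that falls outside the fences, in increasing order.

IQR = Q3 − Q1 = 2361.00 − 1200.00 = 1161.00.
Lower fence = Q1 − 1.5·IQR = 1200.00 − 1741.50 = -541.50.
Upper fence = Q3 + 1.5·IQR = 2361.00 + 1741.50 = 4102.50.
4132 > 4102.50 → outlier.
4230 > 4102.50 → outlier.
5723 > 4102.50 → outlier.
All remaining values lie within [-541.50, 4102.50].

4132, 4230, 5723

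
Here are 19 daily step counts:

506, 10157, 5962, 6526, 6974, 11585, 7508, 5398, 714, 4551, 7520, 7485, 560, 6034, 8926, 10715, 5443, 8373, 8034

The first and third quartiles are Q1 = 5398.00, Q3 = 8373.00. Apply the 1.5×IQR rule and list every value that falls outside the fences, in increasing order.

IQR = Q3 − Q1 = 8373.00 − 5398.00 = 2975.00.
Lower fence = Q1 − 1.5·IQR = 5398.00 − 4462.50 = 935.50.
Upper fence = Q3 + 1.5·IQR = 8373.00 + 4462.50 = 12835.50.
506 < 935.50 → outlier.
560 < 935.50 → outlier.
714 < 935.50 → outlier.
All remaining values lie within [935.50, 12835.50].

506, 560, 714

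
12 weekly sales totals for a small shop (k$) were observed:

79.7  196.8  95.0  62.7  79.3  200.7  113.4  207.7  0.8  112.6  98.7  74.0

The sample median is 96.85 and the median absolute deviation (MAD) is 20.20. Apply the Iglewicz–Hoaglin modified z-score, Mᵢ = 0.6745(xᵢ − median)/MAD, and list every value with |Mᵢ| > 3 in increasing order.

|Mᵢ| > 3 ⇔ |xᵢ − 96.85| > 3·20.20/0.6745 = 89.84.
So outliers lie outside [7.01, 186.69].
0.8: M = -3.21 → outlier.
196.8: M = 3.34 → outlier.
200.7: M = 3.47 → outlier.
207.7: M = 3.70 → outlier.

0.8, 196.8, 200.7, 207.7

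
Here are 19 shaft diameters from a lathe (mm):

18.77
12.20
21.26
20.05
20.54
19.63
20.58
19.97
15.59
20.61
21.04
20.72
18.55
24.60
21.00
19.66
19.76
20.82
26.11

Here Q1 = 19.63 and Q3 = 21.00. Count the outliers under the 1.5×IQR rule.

4

IQR = 1.37; fences at 19.63 − 2.055 = 17.575 and 21.00 + 2.055 = 23.055.
Outside the cutoffs: 12.20, 15.59, 24.60, 26.11.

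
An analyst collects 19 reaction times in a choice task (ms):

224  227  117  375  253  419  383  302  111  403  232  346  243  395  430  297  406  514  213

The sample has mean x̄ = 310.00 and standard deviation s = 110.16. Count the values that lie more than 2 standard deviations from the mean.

Cutoffs: x̄ ± 2s = [89.68, 530.32].
Every value lies within the cutoffs.

0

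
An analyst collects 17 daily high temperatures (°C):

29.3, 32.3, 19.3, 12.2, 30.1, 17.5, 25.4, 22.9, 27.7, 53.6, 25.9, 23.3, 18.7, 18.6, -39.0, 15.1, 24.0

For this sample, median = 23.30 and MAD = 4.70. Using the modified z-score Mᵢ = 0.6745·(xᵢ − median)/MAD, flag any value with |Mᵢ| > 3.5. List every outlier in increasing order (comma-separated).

|Mᵢ| > 3.5 ⇔ |xᵢ − 23.30| > 3.5·4.70/0.6745 = 24.39.
So outliers lie outside [-1.09, 47.69].
-39.0: M = -8.94 → outlier.
53.6: M = 4.35 → outlier.

-39.0, 53.6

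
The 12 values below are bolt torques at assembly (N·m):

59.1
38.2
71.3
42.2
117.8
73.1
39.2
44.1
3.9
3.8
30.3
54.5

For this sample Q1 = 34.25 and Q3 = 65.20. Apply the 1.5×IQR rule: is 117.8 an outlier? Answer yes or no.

IQR = Q3 − Q1 = 65.20 − 34.25 = 30.95.
Lower fence = Q1 − 1.5·IQR = 34.25 − 46.425 = -12.175.
Upper fence = Q3 + 1.5·IQR = 65.20 + 46.425 = 111.625.
117.8 lies above the upper fence.

yes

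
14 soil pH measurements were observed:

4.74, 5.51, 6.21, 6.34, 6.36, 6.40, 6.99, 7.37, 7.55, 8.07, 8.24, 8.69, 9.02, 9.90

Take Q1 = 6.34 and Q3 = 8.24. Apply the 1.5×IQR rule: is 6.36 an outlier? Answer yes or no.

IQR = Q3 − Q1 = 8.24 − 6.34 = 1.90.
Lower fence = Q1 − 1.5·IQR = 6.34 − 2.85 = 3.49.
Upper fence = Q3 + 1.5·IQR = 8.24 + 2.85 = 11.09.
6.36 lies within [3.49, 11.09].

no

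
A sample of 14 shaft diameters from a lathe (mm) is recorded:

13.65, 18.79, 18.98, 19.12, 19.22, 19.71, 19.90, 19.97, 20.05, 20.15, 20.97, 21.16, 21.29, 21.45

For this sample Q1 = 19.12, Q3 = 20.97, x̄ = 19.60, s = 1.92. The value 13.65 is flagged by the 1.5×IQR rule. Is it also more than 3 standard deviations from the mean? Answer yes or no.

z = (13.65 − 19.60) / 1.92 = -3.10.
|z| = 3.10 > 3.

yes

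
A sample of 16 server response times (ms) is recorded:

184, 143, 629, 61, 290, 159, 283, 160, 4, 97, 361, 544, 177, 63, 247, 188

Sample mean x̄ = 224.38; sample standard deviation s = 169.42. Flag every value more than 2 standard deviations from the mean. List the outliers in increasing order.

629

Cutoffs at x̄ ± 2s: 224.38 ± 2·169.42 = [-114.46, 563.22].
629: z = 2.39, |z| > 2 → outlier.
Every other value lies within [-114.46, 563.22].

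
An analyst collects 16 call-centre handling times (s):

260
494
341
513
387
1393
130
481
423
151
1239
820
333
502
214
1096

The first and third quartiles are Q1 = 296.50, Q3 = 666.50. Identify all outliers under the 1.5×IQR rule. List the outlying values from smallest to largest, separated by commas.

IQR = Q3 − Q1 = 666.50 − 296.50 = 370.00.
Lower fence = Q1 − 1.5·IQR = 296.50 − 555.00 = -258.50.
Upper fence = Q3 + 1.5·IQR = 666.50 + 555.00 = 1221.50.
1239 > 1221.50 → outlier.
1393 > 1221.50 → outlier.
All remaining values lie within [-258.50, 1221.50].

1239, 1393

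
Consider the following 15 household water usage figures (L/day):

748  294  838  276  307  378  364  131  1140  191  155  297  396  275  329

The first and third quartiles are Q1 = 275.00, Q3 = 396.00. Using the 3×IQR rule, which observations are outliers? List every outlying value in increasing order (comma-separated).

838, 1140

IQR = Q3 − Q1 = 396.00 − 275.00 = 121.00.
Lower fence = Q1 − 3·IQR = 275.00 − 363.00 = -88.00.
Upper fence = Q3 + 3·IQR = 396.00 + 363.00 = 759.00.
838 > 759.00 → outlier.
1140 > 759.00 → outlier.
All remaining values lie within [-88.00, 759.00].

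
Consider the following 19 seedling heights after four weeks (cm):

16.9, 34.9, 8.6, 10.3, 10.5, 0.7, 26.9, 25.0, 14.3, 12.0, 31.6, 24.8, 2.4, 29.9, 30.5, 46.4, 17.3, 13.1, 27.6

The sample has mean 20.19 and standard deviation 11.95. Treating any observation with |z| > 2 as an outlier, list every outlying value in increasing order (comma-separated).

Cutoffs at x̄ ± 2s: 20.19 ± 2·11.95 = [-3.71, 44.09].
46.4: z = 2.19, |z| > 2 → outlier.
Every other value lies within [-3.71, 44.09].

46.4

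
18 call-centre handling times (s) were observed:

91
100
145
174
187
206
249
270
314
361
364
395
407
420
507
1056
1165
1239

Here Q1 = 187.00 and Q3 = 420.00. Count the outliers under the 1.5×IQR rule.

3

IQR = 233.00; fences at 187.00 − 349.50 = -162.50 and 420.00 + 349.50 = 769.50.
Outside the cutoffs: 1056, 1165, 1239.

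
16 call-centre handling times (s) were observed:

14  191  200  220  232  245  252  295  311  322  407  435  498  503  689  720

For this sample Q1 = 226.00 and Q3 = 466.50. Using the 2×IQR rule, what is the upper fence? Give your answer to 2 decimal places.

IQR = Q3 − Q1 = 466.50 − 226.00 = 240.50.
Lower fence = Q1 − 2·IQR = 226.00 − 481.00 = -255.00.
Upper fence = Q3 + 2·IQR = 466.50 + 481.00 = 947.50.

947.50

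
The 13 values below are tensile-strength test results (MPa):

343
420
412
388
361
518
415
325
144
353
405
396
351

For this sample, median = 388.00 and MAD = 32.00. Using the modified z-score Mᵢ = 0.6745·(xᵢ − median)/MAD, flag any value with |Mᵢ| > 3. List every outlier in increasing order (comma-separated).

144

|Mᵢ| > 3 ⇔ |xᵢ − 388.00| > 3·32.00/0.6745 = 142.33.
So outliers lie outside [245.67, 530.33].
144: M = -5.14 → outlier.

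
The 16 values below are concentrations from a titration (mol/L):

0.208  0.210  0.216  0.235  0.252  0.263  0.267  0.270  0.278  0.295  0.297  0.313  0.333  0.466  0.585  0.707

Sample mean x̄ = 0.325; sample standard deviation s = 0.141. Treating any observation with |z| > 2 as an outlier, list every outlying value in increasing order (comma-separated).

0.707

Cutoffs at x̄ ± 2s: 0.325 ± 2·0.141 = [0.043, 0.607].
0.707: z = 2.71, |z| > 2 → outlier.
Every other value lies within [0.043, 0.607].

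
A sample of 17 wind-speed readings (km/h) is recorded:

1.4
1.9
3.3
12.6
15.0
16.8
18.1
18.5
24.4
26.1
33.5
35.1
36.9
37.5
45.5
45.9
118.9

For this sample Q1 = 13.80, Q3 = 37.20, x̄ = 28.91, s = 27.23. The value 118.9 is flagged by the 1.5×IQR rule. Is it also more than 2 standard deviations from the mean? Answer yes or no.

yes

z = (118.9 − 28.91) / 27.23 = 3.30.
|z| = 3.30 > 2.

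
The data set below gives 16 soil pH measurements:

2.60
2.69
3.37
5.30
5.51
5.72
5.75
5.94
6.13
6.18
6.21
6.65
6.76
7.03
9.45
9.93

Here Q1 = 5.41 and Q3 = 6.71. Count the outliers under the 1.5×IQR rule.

IQR = 1.30; fences at 5.41 − 1.95 = 3.46 and 6.71 + 1.95 = 8.66.
Outside the cutoffs: 2.60, 2.69, 3.37, 9.45, 9.93.

5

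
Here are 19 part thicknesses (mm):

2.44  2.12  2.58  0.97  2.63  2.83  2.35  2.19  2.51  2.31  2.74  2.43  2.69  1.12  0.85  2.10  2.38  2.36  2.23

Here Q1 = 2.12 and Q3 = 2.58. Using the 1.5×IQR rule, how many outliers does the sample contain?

IQR = 0.46; fences at 2.12 − 0.69 = 1.43 and 2.58 + 0.69 = 3.27.
Outside the cutoffs: 0.85, 0.97, 1.12.

3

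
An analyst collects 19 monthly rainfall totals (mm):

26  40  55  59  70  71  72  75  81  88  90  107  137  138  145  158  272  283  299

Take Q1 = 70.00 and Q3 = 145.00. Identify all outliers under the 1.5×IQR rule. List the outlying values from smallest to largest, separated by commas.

IQR = Q3 − Q1 = 145.00 − 70.00 = 75.00.
Lower fence = Q1 − 1.5·IQR = 70.00 − 112.50 = -42.50.
Upper fence = Q3 + 1.5·IQR = 145.00 + 112.50 = 257.50.
272 > 257.50 → outlier.
283 > 257.50 → outlier.
299 > 257.50 → outlier.
All remaining values lie within [-42.50, 257.50].

272, 283, 299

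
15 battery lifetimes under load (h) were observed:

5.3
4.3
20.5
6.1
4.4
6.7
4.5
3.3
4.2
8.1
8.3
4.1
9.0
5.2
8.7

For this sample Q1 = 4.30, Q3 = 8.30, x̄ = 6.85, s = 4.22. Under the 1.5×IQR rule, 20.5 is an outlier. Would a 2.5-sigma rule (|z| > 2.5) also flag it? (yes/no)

z = (20.5 − 6.85) / 4.22 = 3.23.
|z| = 3.23 > 2.5.

yes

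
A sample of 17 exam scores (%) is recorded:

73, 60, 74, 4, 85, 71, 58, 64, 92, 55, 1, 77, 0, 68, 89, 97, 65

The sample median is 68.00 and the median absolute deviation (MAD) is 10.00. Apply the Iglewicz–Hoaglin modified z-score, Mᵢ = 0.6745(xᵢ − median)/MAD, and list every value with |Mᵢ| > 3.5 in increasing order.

|Mᵢ| > 3.5 ⇔ |xᵢ − 68.00| > 3.5·10.00/0.6745 = 51.89.
So outliers lie outside [16.11, 119.89].
0: M = -4.59 → outlier.
1: M = -4.52 → outlier.
4: M = -4.32 → outlier.

0, 1, 4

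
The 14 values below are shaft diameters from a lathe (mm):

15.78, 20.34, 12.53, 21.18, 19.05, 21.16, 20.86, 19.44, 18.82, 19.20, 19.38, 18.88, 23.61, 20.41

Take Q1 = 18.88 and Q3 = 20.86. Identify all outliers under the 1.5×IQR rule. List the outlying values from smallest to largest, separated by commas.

12.53, 15.78

IQR = Q3 − Q1 = 20.86 − 18.88 = 1.98.
Lower fence = Q1 − 1.5·IQR = 18.88 − 2.97 = 15.91.
Upper fence = Q3 + 1.5·IQR = 20.86 + 2.97 = 23.83.
12.53 < 15.91 → outlier.
15.78 < 15.91 → outlier.
All remaining values lie within [15.91, 23.83].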